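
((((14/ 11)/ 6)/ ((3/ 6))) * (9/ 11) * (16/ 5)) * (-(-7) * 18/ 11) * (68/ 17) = 338688/ 6655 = 50.89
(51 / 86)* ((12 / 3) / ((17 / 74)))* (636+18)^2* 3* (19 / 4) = 62933933.30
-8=-8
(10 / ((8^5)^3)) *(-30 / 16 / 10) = -15 / 281474976710656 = -0.00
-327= -327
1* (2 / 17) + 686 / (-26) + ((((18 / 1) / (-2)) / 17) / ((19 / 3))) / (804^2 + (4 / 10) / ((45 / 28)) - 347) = -16033096835370 / 610390074619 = -26.27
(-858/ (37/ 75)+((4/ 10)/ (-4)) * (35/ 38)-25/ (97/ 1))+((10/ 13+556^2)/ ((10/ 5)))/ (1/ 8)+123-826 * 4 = 4367263952777/ 3545932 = 1231626.54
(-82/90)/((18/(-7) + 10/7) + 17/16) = 4592/405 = 11.34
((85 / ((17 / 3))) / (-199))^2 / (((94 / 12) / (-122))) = -164700 / 1861247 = -0.09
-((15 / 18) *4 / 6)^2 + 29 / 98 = -101 / 7938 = -0.01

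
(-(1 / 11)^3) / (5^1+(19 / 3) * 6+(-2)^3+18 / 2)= -1 / 58564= -0.00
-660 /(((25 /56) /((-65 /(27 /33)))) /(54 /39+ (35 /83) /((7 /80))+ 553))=5451346208 /83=65678869.98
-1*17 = -17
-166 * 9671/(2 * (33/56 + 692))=-1158.97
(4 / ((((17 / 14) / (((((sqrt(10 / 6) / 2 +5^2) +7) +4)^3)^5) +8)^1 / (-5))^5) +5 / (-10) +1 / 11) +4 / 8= -1747811924772021972210279980562087353640130629730807740822128603248422041257876867012915227483483289940574578657274886860785999307657724831931357822398558388376370433376461522748838225792257158198628650452551420634045123420523903227769319040657425486949643610666050871304989975821021039930968690747216074855105442169635704063269 / 6015308718063493257450005234911083525493807242888081688555227730980878505579957367776179309931011674334224538566977452732163576100795756335952503579266084990647198157950148301996050479424541338082996084827303167469552309797473476036344881569738869649553457018629815496455887482220066171022766887197030183155869419349619148988416 - 24638526039483402215715143852994980340872955362455766784879055239272966735115487932034135592101920684806406783837488495266919297741592622856499927686592975353640136731321967031810742921353755334130695184560936549118836787683698840498279716802583740363559335949307750110970215161446466049760196640625 * sqrt(15) / 267014769090176369737660033509902500243865733437858739726350662774364280254792141680405686697931981282591643224741541758352431467542425263492209853483047096530859293232872350053091729377864938657803448367689238612817485342572508701897411291270368858733729448625258145261713755425251516824519126739924990374461533174255111372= -0.29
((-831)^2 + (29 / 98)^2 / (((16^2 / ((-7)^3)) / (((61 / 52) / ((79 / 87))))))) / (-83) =-20334354183597 / 2444029952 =-8320.01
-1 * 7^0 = -1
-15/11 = -1.36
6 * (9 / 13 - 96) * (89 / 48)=-110271 / 104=-1060.30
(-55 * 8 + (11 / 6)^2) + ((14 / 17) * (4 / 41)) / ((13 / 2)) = -142425827 / 326196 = -436.63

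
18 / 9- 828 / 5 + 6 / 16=-6529 / 40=-163.22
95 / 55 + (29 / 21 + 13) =3721 / 231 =16.11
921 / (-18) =-307 / 6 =-51.17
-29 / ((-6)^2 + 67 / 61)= -1769 / 2263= -0.78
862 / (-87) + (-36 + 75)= 2531 / 87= 29.09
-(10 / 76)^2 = -25 / 1444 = -0.02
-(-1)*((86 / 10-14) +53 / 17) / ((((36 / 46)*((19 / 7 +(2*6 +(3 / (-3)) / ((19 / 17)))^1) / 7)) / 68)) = -4154122 / 41355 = -100.45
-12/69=-4/23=-0.17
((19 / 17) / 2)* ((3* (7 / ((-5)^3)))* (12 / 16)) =-1197 / 17000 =-0.07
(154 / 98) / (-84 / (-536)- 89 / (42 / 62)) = -4422 / 369265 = -0.01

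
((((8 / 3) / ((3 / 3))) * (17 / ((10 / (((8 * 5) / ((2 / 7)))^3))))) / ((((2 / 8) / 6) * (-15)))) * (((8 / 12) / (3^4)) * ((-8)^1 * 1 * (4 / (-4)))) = -955351040 / 729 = -1310495.25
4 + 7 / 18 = 4.39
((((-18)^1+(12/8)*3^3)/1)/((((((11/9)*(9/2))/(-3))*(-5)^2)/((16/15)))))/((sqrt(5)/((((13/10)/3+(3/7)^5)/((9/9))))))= -5418744*sqrt(5)/115548125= -0.10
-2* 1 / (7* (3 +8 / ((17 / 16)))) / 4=-17 / 2506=-0.01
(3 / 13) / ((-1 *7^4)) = -3 / 31213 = -0.00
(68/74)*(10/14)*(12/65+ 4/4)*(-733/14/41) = -0.99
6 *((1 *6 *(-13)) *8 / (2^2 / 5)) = -4680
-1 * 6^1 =-6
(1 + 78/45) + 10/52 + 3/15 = 1219/390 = 3.13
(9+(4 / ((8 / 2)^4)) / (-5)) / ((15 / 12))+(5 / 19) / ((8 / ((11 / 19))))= 1042069 / 144400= 7.22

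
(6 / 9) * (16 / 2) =16 / 3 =5.33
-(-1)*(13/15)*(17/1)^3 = 63869/15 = 4257.93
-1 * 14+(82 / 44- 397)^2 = 75561473 / 484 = 156118.75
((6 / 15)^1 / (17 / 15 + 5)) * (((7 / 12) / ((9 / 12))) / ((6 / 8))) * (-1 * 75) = -350 / 69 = -5.07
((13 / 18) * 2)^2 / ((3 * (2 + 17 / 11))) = 143 / 729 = 0.20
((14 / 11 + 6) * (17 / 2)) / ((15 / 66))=272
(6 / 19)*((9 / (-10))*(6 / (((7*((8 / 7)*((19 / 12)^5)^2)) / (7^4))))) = -3010437727911936 / 582451294491095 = -5.17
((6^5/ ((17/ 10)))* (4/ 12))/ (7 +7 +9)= 25920/ 391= 66.29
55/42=1.31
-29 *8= -232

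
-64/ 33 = -1.94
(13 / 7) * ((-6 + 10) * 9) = 66.86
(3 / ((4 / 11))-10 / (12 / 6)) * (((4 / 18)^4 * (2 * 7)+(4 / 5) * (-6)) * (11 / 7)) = -5589298 / 229635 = -24.34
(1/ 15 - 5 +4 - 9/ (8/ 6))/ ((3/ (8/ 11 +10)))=-27199/ 990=-27.47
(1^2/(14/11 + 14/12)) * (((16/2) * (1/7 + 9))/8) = 4224/1127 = 3.75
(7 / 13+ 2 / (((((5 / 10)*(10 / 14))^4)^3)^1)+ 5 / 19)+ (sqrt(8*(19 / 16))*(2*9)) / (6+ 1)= 9*sqrt(38) / 7+ 28006841053239974 / 60302734375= 464445.26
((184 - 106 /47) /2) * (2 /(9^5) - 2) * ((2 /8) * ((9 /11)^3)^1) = -1042124 /41877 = -24.89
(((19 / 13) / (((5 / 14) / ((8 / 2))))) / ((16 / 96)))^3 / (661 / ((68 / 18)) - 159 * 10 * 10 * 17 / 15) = -8846216257536 / 166623500875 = -53.09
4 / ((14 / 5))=10 / 7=1.43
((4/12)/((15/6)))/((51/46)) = 92/765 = 0.12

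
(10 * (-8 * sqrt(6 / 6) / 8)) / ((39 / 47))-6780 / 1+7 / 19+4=-5029673 / 741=-6787.68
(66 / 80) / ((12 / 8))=11 / 20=0.55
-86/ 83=-1.04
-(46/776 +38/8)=-933/194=-4.81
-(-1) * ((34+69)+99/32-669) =-18013/32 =-562.91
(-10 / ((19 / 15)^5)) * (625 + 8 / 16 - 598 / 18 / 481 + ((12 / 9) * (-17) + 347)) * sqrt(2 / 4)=-266854078125 * sqrt(2) / 183231326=-2059.63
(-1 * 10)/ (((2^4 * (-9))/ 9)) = 5/ 8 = 0.62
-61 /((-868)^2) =-61 /753424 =-0.00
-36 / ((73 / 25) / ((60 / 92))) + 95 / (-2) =-186505 / 3358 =-55.54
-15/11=-1.36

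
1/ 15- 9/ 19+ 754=214774/ 285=753.59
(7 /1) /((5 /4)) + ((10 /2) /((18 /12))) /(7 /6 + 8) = 328 /55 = 5.96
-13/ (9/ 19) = -247/ 9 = -27.44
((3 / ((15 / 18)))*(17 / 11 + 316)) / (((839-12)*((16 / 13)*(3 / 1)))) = 136227 / 363880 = 0.37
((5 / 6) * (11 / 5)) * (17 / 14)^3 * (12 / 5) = 54043 / 6860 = 7.88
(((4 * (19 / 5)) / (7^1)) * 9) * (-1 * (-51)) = 34884 / 35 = 996.69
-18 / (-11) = 18 / 11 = 1.64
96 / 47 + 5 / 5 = 143 / 47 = 3.04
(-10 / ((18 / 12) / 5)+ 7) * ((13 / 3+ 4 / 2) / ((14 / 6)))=-71.48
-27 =-27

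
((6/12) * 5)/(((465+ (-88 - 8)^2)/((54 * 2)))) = 90/3227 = 0.03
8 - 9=-1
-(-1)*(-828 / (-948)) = 69 / 79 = 0.87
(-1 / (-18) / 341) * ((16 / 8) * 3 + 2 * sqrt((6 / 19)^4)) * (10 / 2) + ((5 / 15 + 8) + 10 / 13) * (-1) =-14558870 / 1600313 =-9.10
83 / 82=1.01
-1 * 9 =-9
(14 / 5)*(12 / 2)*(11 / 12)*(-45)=-693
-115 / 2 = -57.50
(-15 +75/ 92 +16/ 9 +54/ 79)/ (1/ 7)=-5367985/ 65412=-82.06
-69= -69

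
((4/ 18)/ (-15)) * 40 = -16/ 27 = -0.59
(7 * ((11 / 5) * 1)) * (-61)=-4697 / 5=-939.40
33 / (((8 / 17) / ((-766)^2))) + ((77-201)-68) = 82292145 / 2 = 41146072.50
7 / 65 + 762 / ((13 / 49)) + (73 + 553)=227387 / 65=3498.26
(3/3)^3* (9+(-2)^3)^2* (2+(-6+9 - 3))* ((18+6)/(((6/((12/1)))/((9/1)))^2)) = 15552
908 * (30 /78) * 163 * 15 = 11100300 /13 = 853869.23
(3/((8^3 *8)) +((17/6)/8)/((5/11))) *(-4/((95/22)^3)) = -63777527/1646160000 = -0.04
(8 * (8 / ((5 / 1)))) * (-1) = -64 / 5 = -12.80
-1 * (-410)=410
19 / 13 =1.46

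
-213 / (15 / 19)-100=-1849 / 5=-369.80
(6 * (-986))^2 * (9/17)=18528912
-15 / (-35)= 3 / 7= 0.43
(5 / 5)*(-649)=-649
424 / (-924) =-106 / 231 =-0.46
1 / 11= 0.09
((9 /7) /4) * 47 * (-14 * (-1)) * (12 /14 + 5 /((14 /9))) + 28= 24895 /28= 889.11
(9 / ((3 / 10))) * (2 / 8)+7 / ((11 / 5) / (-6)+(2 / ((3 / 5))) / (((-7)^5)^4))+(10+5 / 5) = -1037299461868959713 / 1755429858547463822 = -0.59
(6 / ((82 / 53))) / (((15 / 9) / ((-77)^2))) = 2828133 / 205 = 13795.77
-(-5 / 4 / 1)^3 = 125 / 64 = 1.95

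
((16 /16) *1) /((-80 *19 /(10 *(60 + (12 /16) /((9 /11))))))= -731 /1824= -0.40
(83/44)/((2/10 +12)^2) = 2075/163724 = 0.01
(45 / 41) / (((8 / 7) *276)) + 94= 2836649 / 30176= 94.00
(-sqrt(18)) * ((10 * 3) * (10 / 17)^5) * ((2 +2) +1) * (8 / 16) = -22500000 * sqrt(2) / 1419857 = -22.41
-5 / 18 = -0.28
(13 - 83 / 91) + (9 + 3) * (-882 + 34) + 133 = -912813 / 91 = -10030.91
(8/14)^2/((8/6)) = 0.24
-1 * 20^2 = -400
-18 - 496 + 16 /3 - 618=-1126.67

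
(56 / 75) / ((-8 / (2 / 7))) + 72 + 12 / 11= 60278 / 825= 73.06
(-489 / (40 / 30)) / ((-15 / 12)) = 1467 / 5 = 293.40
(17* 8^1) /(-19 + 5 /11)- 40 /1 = -142 /3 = -47.33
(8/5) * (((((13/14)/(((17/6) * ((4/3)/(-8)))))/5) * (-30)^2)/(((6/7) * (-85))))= 11232/1445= 7.77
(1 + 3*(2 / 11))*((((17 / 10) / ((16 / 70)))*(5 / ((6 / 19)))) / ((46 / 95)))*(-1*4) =-18257575 / 12144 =-1503.42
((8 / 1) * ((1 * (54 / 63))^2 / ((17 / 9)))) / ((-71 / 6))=-15552 / 59143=-0.26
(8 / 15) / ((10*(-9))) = -4 / 675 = -0.01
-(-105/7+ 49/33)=446/33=13.52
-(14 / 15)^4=-38416 / 50625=-0.76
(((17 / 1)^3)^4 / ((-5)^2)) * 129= 75158268602639169 / 25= 3006330744105566.76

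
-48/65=-0.74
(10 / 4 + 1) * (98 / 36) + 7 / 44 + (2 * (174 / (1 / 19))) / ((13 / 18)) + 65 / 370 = 872850505 / 95238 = 9164.94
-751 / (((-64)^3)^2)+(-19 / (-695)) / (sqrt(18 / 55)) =0.05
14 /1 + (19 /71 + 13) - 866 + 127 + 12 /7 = -352879 /497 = -710.02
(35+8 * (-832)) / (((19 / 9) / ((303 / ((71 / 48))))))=-866662416 / 1349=-642448.05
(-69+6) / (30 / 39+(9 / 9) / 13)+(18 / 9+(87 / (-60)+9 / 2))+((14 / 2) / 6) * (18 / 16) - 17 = -74881 / 880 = -85.09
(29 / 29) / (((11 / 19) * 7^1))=19 / 77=0.25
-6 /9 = -2 /3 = -0.67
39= 39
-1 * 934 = -934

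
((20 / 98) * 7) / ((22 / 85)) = 425 / 77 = 5.52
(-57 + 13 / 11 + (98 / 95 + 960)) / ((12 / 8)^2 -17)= -3783792 / 61655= -61.37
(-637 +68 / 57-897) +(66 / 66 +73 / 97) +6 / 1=-8432026 / 5529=-1525.05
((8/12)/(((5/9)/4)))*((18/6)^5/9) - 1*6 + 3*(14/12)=1271/10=127.10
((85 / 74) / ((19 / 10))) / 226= 425 / 158878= 0.00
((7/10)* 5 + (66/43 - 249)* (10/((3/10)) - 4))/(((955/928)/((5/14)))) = -144761272/57491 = -2517.98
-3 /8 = -0.38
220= 220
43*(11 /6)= 473 /6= 78.83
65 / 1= 65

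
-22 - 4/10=-112/5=-22.40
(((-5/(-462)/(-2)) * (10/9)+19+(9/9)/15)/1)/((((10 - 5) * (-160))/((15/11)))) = -396271/12196800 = -0.03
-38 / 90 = -19 / 45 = -0.42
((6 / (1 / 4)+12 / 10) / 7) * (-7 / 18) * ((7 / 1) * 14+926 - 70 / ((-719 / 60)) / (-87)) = -1433.51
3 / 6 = 1 / 2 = 0.50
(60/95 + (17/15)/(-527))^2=30924721/78057225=0.40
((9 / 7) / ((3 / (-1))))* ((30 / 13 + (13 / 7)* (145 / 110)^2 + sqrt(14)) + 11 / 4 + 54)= -4114899 / 154154 - 3* sqrt(14) / 7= -28.30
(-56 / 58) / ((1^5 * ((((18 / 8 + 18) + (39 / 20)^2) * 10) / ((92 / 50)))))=-10304 / 1395045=-0.01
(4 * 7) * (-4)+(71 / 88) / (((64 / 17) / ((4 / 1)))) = -156489 / 1408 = -111.14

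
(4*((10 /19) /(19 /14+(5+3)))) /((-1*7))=-80 /2489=-0.03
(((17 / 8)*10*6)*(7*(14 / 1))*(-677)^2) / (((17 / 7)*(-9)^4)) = 786034235 / 2187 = 359412.09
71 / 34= 2.09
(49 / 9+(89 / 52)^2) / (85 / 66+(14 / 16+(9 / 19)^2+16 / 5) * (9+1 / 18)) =4046151175 / 19434496211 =0.21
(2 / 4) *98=49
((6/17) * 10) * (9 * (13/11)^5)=200498220/2737867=73.23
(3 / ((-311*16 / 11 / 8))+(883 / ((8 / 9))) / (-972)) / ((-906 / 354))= 17043271 / 40574304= 0.42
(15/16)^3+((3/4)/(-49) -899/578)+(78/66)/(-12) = -1617770305/1914114048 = -0.85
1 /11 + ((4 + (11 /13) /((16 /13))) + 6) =10.78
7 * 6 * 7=294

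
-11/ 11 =-1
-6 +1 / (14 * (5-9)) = -337 / 56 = -6.02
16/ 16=1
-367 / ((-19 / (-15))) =-5505 / 19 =-289.74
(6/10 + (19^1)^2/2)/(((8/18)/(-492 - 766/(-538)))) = -430179507/2152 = -199897.54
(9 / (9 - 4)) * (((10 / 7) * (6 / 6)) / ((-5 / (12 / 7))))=-216 / 245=-0.88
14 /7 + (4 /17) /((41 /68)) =98 /41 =2.39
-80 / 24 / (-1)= 10 / 3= 3.33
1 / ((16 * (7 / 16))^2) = 1 / 49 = 0.02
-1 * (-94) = 94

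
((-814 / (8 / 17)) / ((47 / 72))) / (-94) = 62271 / 2209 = 28.19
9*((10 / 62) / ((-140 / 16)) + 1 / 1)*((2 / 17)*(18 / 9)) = 7668 / 3689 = 2.08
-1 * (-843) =843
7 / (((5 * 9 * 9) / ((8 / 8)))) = 7 / 405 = 0.02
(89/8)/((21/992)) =11036/21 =525.52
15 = 15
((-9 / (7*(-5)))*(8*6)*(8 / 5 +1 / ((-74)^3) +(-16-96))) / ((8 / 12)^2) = -54355127679 / 17728550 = -3065.97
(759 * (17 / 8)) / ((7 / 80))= 129030 / 7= 18432.86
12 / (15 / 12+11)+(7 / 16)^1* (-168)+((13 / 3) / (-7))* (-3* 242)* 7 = 301201 / 98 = 3073.48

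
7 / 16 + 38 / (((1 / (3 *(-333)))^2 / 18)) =10922122951 / 16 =682632684.44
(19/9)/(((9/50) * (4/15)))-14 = 1619/54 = 29.98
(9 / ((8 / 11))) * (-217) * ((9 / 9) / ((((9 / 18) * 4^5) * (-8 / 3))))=64449 / 32768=1.97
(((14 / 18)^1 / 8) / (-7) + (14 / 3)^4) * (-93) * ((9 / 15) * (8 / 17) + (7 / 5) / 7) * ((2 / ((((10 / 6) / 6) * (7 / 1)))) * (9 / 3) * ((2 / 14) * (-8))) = 1562409796 / 20825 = 75025.68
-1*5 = -5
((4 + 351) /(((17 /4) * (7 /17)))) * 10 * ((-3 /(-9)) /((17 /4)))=56800 /357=159.10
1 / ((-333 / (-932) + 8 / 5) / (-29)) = -135140 / 9121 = -14.82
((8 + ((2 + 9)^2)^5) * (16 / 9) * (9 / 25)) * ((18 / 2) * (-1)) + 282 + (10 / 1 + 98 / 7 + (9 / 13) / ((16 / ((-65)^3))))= -59759830929861 / 400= -149399577324.65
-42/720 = -0.06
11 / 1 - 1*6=5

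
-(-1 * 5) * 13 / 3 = 21.67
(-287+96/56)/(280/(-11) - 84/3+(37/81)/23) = 40924521/7665259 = 5.34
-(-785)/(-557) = -785/557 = -1.41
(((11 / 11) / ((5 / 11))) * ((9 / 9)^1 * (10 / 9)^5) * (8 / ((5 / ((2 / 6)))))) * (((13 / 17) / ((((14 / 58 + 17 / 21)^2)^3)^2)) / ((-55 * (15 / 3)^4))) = -190992829181951487225406725399 / 7839866231326559436800000000000000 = -0.00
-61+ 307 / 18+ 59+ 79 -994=-16199 / 18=-899.94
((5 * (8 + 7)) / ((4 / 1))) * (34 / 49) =1275 / 98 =13.01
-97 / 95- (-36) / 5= 587 / 95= 6.18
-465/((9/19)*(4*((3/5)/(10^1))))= -4090.28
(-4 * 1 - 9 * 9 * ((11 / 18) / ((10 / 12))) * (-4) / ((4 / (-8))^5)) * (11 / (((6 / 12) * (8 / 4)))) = -83679.20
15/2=7.50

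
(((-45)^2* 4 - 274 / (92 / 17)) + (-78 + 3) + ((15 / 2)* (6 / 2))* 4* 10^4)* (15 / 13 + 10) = 6056189045 / 598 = 10127406.43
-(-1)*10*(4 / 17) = 40 / 17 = 2.35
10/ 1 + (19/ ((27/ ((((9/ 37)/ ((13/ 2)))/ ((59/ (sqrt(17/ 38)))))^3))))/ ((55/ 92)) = 84456* sqrt(646)/ 23884027056716255 + 10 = 10.00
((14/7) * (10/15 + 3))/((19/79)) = 1738/57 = 30.49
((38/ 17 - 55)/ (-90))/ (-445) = -299/ 226950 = -0.00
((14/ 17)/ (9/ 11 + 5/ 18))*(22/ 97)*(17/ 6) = 1452/ 3007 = 0.48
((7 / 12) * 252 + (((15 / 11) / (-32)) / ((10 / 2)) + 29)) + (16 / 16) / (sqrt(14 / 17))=sqrt(238) / 14 + 61949 / 352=177.09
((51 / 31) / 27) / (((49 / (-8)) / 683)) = -92888 / 13671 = -6.79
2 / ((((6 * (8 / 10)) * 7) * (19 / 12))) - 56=-7443 / 133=-55.96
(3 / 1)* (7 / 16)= 1.31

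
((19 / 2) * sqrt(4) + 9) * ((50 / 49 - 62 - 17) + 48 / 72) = -45460 / 21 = -2164.76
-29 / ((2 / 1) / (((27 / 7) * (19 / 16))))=-14877 / 224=-66.42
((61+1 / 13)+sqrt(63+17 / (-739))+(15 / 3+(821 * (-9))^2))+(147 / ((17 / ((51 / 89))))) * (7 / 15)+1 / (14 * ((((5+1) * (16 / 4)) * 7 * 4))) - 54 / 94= 2 * sqrt(8598265) / 739+139659474155483927 / 2557988160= 54597396.75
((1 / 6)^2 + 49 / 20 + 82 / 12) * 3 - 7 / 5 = 398 / 15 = 26.53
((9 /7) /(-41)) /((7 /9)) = -81 /2009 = -0.04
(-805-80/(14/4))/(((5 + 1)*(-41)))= 5795/1722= 3.37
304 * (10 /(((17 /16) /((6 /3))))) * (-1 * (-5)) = 486400 /17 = 28611.76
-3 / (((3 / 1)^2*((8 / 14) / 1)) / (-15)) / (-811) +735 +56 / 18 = 21549577 / 29196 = 738.10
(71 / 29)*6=426 / 29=14.69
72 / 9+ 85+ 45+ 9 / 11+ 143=3100 / 11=281.82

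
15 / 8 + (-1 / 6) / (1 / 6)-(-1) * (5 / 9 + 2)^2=4799 / 648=7.41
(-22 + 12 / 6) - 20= -40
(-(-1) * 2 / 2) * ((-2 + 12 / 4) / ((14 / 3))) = 3 / 14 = 0.21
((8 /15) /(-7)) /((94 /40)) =-32 /987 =-0.03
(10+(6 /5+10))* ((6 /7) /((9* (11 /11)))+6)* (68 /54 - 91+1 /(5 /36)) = -151188224 /14175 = -10665.84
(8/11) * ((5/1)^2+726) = 546.18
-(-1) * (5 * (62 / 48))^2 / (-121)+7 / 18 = 0.04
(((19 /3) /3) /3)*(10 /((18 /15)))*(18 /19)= 50 /9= 5.56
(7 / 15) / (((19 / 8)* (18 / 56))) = 0.61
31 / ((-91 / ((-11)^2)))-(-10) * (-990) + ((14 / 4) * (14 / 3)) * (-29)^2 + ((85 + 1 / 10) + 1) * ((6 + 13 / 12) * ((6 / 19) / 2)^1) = 161477933 / 41496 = 3891.41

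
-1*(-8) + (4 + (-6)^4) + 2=1310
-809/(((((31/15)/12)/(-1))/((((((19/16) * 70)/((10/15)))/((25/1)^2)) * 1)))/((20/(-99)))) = -322791/1705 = -189.32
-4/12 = -0.33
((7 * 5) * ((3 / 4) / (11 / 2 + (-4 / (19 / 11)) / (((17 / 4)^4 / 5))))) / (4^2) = 7934495 / 26427808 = 0.30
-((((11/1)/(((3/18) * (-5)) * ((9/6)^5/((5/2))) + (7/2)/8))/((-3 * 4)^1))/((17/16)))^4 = -3930163511296/136326383940321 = -0.03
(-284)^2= 80656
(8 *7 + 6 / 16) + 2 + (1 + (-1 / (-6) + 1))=1453 / 24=60.54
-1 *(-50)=50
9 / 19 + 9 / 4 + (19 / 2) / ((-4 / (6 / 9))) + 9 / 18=187 / 114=1.64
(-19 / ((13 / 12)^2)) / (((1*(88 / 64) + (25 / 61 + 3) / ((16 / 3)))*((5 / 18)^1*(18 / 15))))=-4005504 / 166127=-24.11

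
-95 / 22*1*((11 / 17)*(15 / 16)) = -1425 / 544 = -2.62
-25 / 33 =-0.76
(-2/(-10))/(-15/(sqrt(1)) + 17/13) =-13/890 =-0.01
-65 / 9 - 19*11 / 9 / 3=-404 / 27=-14.96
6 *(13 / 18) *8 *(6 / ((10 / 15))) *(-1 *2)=-624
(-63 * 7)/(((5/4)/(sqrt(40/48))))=-294 * sqrt(30)/5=-322.06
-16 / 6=-8 / 3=-2.67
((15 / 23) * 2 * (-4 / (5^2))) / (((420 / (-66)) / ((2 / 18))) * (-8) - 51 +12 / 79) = -6952 / 13568965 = -0.00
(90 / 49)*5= 450 / 49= 9.18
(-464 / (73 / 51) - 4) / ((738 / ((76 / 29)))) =-910328 / 781173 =-1.17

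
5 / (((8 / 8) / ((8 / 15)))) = 8 / 3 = 2.67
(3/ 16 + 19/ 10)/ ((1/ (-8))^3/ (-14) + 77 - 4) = 74816/ 2616325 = 0.03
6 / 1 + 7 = 13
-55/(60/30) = -55/2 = -27.50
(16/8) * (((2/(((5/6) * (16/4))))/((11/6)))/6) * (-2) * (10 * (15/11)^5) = -18225000/1771561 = -10.29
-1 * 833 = -833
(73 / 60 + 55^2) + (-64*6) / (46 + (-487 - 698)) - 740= 156263087 / 68340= 2286.55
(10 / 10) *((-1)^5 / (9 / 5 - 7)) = 5 / 26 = 0.19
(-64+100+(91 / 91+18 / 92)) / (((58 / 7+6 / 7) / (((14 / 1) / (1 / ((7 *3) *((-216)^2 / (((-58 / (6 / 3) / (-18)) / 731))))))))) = 25319607017.48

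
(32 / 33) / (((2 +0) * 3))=16 / 99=0.16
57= 57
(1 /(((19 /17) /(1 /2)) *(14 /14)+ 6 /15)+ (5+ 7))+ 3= 3445 /224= 15.38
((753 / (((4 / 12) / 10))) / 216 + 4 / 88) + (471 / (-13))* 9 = -380005 / 1716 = -221.45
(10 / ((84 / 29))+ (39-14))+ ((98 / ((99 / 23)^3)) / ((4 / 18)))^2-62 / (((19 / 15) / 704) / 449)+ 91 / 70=-119589884999006566723 / 7729435794465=-15472007.04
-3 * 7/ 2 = -21/ 2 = -10.50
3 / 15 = 1 / 5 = 0.20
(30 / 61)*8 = 240 / 61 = 3.93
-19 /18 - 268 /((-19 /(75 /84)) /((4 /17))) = 77641 /40698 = 1.91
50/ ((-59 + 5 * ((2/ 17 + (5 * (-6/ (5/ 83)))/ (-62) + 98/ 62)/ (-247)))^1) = -6508450/ 7705611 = -0.84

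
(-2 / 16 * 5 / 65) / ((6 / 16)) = -1 / 39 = -0.03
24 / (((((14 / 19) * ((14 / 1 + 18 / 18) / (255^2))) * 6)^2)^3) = 1284842645656176828020671875 / 60236288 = 21330043538807982789.72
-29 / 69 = -0.42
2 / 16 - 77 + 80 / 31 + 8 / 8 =-18177 / 248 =-73.29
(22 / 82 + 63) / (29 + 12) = 2594 / 1681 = 1.54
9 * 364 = 3276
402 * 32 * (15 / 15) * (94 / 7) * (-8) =-9673728 / 7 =-1381961.14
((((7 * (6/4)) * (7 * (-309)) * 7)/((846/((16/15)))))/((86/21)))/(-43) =1.14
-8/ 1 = -8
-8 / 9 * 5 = -40 / 9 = -4.44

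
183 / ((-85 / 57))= -10431 / 85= -122.72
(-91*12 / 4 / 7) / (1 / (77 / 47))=-3003 / 47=-63.89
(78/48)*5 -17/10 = 257/40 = 6.42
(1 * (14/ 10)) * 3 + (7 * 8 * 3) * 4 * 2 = 6741/ 5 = 1348.20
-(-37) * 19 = 703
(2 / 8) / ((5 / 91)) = 91 / 20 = 4.55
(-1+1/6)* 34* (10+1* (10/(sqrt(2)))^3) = -21250* sqrt(2)/3-850/3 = -10300.68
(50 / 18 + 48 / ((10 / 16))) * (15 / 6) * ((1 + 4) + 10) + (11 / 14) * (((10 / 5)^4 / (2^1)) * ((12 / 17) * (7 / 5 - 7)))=1509253 / 510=2959.32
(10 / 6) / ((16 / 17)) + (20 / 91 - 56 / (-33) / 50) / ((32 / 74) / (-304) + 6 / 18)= 532935803 / 210210000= 2.54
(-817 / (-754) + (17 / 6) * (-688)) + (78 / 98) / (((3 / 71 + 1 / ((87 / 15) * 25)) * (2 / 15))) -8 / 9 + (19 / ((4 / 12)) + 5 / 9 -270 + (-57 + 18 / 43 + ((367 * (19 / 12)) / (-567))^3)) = -2710097823104516751059 / 1291883173808939712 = -2097.79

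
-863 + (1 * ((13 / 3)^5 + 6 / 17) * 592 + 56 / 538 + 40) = 1004488099843 / 1111239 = 903935.25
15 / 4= 3.75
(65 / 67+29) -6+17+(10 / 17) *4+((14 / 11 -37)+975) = 12310943 / 12529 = 982.60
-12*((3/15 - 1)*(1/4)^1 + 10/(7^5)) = 201084/84035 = 2.39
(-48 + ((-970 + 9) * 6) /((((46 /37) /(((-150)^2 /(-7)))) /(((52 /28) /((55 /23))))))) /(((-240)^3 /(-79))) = 41081498551 /620928000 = 66.16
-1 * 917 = -917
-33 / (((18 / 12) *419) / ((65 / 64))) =-715 / 13408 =-0.05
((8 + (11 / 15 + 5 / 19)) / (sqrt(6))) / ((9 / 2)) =2564 * sqrt(6) / 7695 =0.82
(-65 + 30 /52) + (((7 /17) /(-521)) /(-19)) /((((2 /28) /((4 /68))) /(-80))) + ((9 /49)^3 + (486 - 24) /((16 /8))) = 1457721639750743 /8750860386814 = 166.58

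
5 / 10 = 1 / 2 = 0.50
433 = 433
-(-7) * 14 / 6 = 49 / 3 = 16.33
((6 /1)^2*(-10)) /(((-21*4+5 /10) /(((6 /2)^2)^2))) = 58320 /167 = 349.22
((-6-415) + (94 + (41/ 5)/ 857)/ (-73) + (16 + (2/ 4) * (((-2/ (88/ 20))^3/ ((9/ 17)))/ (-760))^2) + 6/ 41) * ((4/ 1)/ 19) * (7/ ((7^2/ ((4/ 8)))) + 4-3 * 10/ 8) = -4933954395884679754789/ 179525826991134138240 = -27.48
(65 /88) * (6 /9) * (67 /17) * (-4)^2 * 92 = 1602640 /561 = 2856.76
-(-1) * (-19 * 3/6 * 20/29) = -190/29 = -6.55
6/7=0.86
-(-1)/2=1/2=0.50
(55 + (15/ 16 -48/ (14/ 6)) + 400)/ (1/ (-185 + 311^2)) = 588398987/ 14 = 42028499.07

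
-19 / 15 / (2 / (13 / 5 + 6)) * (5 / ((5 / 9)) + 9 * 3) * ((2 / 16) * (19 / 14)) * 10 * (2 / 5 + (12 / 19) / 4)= -129903 / 700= -185.58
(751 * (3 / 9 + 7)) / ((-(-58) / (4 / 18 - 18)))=-1321760 / 783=-1688.07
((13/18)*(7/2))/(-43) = -91/1548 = -0.06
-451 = -451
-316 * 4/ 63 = -1264/ 63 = -20.06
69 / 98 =0.70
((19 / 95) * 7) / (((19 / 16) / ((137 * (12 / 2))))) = 969.09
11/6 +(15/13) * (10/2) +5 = 983/78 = 12.60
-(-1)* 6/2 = 3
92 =92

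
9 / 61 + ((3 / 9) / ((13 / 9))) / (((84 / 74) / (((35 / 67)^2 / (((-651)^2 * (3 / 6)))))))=31798027084 / 215519578911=0.15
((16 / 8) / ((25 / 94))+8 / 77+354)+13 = 721151 / 1925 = 374.62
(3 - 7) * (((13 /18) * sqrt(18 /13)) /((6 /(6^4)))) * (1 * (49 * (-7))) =49392 * sqrt(26) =251850.77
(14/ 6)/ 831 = 7/ 2493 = 0.00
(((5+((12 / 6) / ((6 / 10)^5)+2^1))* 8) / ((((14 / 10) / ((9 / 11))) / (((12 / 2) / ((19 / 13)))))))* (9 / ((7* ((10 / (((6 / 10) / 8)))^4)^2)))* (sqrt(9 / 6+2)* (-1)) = -678164643* sqrt(14) / 167788544000000000000000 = -0.00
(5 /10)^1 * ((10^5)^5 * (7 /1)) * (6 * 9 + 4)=2030000000000000000000000000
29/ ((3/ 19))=551/ 3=183.67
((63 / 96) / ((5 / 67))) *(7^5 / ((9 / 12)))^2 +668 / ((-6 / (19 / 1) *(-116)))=640324312919 / 145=4416029744.27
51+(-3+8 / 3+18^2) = 1124 / 3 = 374.67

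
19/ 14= 1.36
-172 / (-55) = 172 / 55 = 3.13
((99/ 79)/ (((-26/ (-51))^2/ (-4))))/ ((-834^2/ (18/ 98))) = 257499/ 50559115516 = 0.00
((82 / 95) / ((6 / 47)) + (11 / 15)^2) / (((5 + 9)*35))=15602 / 1047375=0.01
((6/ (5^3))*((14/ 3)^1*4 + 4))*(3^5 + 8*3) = 36312/ 125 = 290.50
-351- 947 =-1298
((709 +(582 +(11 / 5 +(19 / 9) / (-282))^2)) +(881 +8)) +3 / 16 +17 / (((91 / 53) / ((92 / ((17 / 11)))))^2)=2051224689038408207 / 90680716198800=22620.30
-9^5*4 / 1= -236196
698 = 698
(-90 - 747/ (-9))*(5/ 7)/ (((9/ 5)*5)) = -5/ 9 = -0.56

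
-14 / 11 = -1.27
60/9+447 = 1361/3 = 453.67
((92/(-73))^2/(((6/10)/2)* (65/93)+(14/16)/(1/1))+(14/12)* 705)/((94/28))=16536151023/67374547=245.44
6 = 6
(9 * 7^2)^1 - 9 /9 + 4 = 444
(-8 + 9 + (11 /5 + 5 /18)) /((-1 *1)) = -313 /90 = -3.48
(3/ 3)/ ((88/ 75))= 75/ 88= 0.85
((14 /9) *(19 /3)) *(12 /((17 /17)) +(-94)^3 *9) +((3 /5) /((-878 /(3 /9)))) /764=-2223021350473289 /30185640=-73644996.44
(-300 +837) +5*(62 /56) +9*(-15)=11411 /28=407.54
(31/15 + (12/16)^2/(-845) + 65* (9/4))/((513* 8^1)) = 6015697/166458240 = 0.04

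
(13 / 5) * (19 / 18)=247 / 90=2.74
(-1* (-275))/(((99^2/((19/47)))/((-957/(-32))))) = 13775/40608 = 0.34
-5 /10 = -1 /2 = -0.50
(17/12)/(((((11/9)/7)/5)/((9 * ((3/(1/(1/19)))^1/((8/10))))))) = 240975/3344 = 72.06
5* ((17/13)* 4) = 340/13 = 26.15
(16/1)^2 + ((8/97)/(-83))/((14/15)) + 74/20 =146358529/563570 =259.70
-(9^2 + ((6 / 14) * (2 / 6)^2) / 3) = -5104 / 63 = -81.02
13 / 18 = 0.72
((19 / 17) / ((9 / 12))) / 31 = 76 / 1581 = 0.05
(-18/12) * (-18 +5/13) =26.42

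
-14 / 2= -7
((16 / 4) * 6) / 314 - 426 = -66870 / 157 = -425.92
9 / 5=1.80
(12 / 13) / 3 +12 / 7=184 / 91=2.02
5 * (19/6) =95/6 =15.83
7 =7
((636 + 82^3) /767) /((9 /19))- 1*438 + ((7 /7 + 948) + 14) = 239189 /117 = 2044.35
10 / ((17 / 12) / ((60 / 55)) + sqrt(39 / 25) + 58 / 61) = 43390764000 / 6751264441 - 3857932800 * sqrt(39) / 6751264441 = 2.86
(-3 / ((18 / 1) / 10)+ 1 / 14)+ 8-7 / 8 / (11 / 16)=2371 / 462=5.13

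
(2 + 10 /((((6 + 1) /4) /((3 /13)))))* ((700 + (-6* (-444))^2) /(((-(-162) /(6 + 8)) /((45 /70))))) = 1071736996 /819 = 1308592.18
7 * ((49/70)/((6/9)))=147/20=7.35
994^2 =988036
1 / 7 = 0.14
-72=-72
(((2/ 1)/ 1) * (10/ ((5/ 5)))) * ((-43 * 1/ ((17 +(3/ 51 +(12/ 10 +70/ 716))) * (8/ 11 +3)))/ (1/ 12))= -104679200/ 694007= -150.83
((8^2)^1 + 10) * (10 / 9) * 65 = 48100 / 9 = 5344.44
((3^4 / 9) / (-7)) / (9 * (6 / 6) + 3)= -3 / 28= -0.11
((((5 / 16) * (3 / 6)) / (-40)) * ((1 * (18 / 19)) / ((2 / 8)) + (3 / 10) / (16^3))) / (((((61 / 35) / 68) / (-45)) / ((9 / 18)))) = 15792842835 / 1215299584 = 13.00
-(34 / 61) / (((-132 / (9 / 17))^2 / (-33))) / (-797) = -0.00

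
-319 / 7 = -45.57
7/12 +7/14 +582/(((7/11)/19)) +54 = 1464283/84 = 17431.94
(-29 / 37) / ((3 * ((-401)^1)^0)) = -29 / 111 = -0.26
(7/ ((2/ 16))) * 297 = 16632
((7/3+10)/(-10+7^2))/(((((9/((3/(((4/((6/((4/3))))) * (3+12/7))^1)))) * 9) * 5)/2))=259/231660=0.00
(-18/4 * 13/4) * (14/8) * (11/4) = -9009/128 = -70.38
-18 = -18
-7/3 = -2.33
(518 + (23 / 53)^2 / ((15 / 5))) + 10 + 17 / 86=382841969 / 724722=528.26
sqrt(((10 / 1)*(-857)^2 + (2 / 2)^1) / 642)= sqrt(4715163222) / 642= 106.96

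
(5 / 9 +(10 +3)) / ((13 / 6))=244 / 39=6.26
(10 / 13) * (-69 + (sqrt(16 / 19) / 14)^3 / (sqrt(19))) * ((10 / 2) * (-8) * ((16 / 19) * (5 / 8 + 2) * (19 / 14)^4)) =24349770150 / 1529437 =15920.74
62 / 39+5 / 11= 877 / 429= 2.04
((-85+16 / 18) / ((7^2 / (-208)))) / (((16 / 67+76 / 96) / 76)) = 6414127616 / 243579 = 26332.84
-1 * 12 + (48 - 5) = 31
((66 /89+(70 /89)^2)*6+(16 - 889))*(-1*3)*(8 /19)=164409336 /150499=1092.43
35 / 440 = 7 / 88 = 0.08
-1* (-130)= 130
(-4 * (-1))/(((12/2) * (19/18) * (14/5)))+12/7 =258/133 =1.94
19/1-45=-26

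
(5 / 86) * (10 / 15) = 5 / 129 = 0.04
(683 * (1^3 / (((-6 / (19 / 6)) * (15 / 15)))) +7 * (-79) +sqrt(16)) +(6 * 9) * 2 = -28853 / 36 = -801.47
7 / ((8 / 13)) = 91 / 8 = 11.38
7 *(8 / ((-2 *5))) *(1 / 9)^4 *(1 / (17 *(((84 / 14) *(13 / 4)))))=-56 / 21749715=-0.00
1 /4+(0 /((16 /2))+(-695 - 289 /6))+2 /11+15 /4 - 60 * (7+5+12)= -143813 /66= -2178.98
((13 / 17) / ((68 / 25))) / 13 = 25 / 1156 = 0.02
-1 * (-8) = 8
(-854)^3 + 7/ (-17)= -10588209695/ 17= -622835864.41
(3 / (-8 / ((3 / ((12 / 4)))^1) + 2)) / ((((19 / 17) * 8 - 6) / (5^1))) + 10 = 183 / 20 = 9.15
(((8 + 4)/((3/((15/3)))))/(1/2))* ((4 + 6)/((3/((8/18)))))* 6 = 3200/9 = 355.56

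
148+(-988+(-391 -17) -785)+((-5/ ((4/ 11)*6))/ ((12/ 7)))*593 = -813809/ 288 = -2825.73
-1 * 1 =-1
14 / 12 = 7 / 6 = 1.17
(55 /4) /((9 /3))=55 /12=4.58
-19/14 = -1.36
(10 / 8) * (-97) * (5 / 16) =-2425 / 64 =-37.89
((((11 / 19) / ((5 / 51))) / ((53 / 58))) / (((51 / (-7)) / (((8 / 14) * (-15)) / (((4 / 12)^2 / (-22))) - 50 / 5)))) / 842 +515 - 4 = 215883439 / 423947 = 509.22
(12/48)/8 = 1/32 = 0.03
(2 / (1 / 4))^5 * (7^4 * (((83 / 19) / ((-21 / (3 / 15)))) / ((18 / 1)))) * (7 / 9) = -3265052672 / 23085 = -141436.11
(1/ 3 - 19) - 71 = -269/ 3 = -89.67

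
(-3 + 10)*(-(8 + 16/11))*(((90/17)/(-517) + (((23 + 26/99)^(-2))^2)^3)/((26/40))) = 6820118014962351917232131024931160095917280/6541291563180037549549517198985201917607791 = 1.04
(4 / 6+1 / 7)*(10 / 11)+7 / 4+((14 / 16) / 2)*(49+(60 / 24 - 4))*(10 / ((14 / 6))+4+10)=353417 / 924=382.49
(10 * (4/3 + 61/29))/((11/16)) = 47840/957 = 49.99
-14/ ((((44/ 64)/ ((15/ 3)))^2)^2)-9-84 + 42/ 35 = -2873920219/ 73205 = -39258.52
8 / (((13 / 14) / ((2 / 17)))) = 224 / 221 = 1.01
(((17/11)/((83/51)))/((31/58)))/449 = 50286/12708047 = 0.00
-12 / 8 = -3 / 2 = -1.50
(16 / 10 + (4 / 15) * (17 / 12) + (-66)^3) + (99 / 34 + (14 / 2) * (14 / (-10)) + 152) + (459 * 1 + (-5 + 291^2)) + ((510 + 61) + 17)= -308487643 / 1530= -201625.91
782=782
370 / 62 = 185 / 31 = 5.97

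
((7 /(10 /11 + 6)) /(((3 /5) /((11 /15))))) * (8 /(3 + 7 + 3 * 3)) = 1694 /3249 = 0.52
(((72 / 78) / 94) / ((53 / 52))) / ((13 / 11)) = 264 / 32383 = 0.01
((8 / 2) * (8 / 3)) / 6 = 16 / 9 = 1.78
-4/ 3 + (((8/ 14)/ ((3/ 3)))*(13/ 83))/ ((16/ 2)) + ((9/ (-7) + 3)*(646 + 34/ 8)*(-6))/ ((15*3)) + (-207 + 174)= -3188831/ 17430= -182.95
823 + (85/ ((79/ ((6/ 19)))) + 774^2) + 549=901272958/ 1501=600448.34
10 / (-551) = -10 / 551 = -0.02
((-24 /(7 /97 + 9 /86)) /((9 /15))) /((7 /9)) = -600624 /2065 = -290.86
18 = 18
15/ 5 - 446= -443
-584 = -584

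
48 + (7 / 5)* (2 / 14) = 241 / 5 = 48.20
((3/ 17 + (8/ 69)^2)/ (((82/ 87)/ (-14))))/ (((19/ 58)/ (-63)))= 542.50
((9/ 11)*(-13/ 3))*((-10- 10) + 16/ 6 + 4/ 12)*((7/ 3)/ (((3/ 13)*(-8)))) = -20111/ 264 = -76.18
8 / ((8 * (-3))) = -1 / 3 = -0.33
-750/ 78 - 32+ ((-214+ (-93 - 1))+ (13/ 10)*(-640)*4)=-47809/ 13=-3677.62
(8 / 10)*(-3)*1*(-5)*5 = 60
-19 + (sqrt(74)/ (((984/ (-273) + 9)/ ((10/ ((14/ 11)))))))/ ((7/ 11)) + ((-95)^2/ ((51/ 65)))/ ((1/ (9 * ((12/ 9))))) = 7865 * sqrt(74)/ 3437 + 2346177/ 17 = 138030.10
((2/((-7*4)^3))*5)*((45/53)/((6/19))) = -1425/1163456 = -0.00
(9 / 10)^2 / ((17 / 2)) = 81 / 850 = 0.10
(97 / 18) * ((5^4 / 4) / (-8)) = -60625 / 576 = -105.25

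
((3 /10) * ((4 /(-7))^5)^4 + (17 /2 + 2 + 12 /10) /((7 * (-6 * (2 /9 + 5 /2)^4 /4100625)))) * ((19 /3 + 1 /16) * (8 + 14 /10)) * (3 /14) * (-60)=89809158698969732742346983 /5585458640832840070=16079101.91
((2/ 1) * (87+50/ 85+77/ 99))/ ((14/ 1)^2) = 6760/ 7497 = 0.90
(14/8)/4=7/16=0.44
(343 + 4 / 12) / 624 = 515 / 936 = 0.55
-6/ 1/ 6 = -1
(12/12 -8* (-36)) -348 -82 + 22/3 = -401/3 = -133.67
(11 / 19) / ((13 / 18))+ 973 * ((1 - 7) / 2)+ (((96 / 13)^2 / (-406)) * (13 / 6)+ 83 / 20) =-2922557837 / 1002820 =-2914.34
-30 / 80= -3 / 8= -0.38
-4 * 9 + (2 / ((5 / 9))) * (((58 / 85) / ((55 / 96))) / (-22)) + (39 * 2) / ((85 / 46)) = 6.02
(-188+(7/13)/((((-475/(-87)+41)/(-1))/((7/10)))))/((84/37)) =-3655257491/44138640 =-82.81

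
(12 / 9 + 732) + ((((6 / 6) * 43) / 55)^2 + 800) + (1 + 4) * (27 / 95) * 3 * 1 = 265225468 / 172425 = 1538.21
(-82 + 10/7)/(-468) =47/273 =0.17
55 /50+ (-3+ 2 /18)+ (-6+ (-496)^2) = 22140739 /90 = 246008.21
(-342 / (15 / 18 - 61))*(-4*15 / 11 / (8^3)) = -405 / 6688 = -0.06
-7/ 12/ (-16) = 7/ 192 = 0.04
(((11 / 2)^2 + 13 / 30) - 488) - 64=-31279 / 60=-521.32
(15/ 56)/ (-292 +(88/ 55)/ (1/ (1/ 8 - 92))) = -15/ 24584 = -0.00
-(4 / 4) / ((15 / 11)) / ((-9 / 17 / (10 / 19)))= 374 / 513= 0.73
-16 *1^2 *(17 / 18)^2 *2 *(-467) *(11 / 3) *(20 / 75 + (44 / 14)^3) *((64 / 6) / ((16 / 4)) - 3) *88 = -168365863111424 / 3750705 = -44889124.34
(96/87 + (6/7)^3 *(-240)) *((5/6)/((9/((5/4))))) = -4663700/268569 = -17.36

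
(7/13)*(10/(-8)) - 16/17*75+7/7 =-62111/884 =-70.26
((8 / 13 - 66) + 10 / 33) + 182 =50158 / 429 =116.92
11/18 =0.61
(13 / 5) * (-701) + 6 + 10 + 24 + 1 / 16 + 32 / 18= -1282147 / 720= -1780.76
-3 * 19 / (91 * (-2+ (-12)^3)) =57 / 157430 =0.00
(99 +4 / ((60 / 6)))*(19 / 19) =497 / 5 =99.40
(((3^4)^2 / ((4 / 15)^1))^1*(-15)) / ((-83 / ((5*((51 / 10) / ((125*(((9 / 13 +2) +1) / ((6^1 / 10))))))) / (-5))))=-39149487 / 1328000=-29.48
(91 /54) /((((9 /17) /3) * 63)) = 221 /1458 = 0.15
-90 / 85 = -18 / 17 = -1.06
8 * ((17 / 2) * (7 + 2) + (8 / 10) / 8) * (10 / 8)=766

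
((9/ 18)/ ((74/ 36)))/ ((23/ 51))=0.54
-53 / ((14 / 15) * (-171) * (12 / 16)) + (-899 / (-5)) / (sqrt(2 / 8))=2154856 / 5985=360.04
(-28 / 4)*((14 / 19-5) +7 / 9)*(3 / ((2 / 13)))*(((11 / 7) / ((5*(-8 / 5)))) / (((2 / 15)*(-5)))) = 21307 / 152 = 140.18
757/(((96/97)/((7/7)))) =73429/96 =764.89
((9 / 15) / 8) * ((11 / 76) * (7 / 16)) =231 / 48640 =0.00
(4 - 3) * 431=431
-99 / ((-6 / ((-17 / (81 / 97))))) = -18139 / 54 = -335.91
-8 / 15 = -0.53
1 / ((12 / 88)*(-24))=-11 / 36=-0.31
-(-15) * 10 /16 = 75 /8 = 9.38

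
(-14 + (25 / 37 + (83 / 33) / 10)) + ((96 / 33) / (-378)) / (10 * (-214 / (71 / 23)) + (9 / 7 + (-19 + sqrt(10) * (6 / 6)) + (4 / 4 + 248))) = -75720924781742941 / 5792253239718990 + 564592 * sqrt(10) / 15654738485727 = -13.07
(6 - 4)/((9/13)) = 26/9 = 2.89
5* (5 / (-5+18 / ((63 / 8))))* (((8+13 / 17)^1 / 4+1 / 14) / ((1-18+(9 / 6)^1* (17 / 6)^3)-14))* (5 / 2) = -2423250 / 145027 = -16.71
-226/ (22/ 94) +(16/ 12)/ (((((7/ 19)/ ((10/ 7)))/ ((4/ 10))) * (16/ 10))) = -1559344/ 1617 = -964.34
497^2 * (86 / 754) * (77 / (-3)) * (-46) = 37620952754 / 1131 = 33263441.87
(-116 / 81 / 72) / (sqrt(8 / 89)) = -29 * sqrt(178) / 5832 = -0.07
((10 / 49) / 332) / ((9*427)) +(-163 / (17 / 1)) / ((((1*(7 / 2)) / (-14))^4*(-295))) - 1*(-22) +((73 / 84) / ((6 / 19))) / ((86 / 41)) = 1705843729088059 / 53926710883920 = 31.63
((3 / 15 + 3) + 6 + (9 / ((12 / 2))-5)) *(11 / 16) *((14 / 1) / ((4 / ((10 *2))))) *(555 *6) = 913460.62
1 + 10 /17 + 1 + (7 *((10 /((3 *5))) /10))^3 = 2.69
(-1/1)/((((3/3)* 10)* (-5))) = 1/50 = 0.02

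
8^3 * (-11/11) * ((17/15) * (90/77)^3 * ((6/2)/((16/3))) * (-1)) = 237945600/456533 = 521.20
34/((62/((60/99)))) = 340/1023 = 0.33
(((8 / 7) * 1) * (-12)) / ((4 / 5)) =-120 / 7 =-17.14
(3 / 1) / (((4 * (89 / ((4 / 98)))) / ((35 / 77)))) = 15 / 95942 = 0.00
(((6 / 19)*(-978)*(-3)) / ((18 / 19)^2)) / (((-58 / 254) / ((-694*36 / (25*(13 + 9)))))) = 1637780316 / 7975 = 205364.30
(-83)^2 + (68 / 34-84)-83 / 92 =626161 / 92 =6806.10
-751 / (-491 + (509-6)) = -751 / 12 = -62.58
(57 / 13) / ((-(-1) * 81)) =19 / 351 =0.05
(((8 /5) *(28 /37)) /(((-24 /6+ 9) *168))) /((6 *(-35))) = -2 /291375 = -0.00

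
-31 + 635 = 604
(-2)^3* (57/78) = -76/13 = -5.85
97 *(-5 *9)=-4365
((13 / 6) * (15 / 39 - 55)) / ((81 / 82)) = -29110 / 243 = -119.79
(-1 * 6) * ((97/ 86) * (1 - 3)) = 582/ 43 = 13.53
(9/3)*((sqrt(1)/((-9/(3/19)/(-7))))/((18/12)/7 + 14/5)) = 490/4009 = 0.12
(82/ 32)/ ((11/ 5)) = 205/ 176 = 1.16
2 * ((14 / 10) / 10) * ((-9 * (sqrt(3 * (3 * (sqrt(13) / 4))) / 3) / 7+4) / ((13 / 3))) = 84 / 325 - 27 * 13^(1 / 4) / 650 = 0.18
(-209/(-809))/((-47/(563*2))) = -235334/38023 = -6.19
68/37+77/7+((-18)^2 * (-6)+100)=-67753/37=-1831.16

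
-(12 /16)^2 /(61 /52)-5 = -1337 /244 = -5.48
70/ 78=0.90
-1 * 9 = -9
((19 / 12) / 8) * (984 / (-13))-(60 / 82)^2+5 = -919239 / 87412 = -10.52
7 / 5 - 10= -43 / 5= -8.60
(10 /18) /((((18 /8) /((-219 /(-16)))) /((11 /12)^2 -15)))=-744235 /15552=-47.85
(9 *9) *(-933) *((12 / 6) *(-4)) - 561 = 604023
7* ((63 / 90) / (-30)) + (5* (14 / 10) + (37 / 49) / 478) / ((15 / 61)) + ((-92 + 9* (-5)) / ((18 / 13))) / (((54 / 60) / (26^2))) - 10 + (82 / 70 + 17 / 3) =-7047378855323 / 94859100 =-74293.12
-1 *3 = -3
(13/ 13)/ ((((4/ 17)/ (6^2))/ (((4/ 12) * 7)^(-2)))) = 1377/ 49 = 28.10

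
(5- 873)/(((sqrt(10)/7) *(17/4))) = -12152 *sqrt(10)/85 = -452.09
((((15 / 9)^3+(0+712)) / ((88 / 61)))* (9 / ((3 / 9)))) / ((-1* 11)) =-107299 / 88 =-1219.31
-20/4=-5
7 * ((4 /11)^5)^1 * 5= 35840 /161051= 0.22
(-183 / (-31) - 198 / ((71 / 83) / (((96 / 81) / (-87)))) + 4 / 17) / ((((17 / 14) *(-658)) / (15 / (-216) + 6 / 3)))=-12613061411 / 561809070936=-0.02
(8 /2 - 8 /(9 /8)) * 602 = -1872.89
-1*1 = -1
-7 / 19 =-0.37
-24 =-24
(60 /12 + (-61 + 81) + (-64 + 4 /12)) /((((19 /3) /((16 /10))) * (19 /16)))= -14848 /1805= -8.23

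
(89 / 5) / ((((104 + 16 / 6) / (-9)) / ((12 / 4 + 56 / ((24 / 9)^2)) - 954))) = 3626127 / 2560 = 1416.46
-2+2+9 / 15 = 3 / 5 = 0.60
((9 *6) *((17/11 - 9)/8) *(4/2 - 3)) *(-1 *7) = -352.23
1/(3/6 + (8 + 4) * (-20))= -2/479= -0.00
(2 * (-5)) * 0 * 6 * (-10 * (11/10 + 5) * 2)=0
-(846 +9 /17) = -846.53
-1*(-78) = 78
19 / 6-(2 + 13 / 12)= 1 / 12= 0.08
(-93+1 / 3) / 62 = -139 / 93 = -1.49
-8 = -8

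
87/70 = 1.24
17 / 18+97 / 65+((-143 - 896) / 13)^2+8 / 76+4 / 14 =12927586669 / 2022930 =6390.53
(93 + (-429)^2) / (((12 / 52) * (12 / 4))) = 797914 / 3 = 265971.33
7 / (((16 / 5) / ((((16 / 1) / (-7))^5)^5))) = -396140812571321687967719751680 / 191581231380566414401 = -2067743325.99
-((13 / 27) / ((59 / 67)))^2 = -758641 / 2537649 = -0.30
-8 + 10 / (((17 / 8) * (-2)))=-176 / 17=-10.35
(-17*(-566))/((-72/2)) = -4811/18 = -267.28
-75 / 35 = -2.14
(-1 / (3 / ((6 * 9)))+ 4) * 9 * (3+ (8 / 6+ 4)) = -1050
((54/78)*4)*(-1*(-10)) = 360/13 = 27.69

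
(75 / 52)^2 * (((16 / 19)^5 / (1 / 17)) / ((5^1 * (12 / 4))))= 417792000 / 418460731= 1.00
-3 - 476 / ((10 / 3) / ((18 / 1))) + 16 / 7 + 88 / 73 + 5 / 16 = -105045097 / 40880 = -2569.60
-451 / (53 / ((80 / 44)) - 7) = -9020 / 443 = -20.36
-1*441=-441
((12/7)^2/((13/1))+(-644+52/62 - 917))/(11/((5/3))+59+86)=-154020205/14968226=-10.29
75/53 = 1.42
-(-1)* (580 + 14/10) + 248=4147/5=829.40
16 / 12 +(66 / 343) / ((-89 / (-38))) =129632 / 91581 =1.42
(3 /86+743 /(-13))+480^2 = 257523341 /1118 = 230342.88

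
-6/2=-3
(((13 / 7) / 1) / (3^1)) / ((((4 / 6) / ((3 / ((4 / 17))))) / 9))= 5967 / 56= 106.55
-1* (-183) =183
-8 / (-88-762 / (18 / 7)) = 0.02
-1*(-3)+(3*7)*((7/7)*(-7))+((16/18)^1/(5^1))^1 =-6472/45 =-143.82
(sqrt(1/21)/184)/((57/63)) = sqrt(21)/3496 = 0.00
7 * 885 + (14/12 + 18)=37285/6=6214.17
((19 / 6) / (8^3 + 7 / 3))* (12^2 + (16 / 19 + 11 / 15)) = 41489 / 46290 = 0.90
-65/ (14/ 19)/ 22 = -1235/ 308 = -4.01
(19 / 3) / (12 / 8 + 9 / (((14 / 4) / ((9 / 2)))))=266 / 549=0.48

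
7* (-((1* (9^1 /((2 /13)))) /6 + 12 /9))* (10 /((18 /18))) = -4655 /6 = -775.83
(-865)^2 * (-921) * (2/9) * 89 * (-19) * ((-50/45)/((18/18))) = -7768625636500/27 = -287726875425.93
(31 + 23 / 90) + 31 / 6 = 1639 / 45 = 36.42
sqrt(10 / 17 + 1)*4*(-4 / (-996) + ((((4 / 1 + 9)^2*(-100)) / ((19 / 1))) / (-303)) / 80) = 77811*sqrt(51) / 2707709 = 0.21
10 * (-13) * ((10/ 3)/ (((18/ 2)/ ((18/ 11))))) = -2600/ 33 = -78.79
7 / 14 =1 / 2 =0.50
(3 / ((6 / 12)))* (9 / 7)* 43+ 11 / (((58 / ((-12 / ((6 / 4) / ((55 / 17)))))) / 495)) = -2098.10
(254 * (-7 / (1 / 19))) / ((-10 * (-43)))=-16891 / 215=-78.56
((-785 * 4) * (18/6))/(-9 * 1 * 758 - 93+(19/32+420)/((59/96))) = 46315/30634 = 1.51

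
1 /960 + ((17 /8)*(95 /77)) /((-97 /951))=-184296331 /7170240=-25.70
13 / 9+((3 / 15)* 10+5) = 76 / 9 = 8.44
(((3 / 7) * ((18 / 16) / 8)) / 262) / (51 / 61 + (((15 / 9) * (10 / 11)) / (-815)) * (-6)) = 2953071 / 10876412288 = 0.00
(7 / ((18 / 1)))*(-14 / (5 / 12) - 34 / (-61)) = -35273 / 2745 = -12.85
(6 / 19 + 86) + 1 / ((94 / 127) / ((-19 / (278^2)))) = 11914055593 / 138029224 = 86.32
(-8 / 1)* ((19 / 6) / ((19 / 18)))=-24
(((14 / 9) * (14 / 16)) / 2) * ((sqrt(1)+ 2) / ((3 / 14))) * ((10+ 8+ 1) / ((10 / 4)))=6517 / 90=72.41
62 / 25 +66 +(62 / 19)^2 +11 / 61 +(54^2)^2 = 4681188565727 / 550525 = 8503135.31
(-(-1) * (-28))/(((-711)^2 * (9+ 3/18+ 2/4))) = -28/4886703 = -0.00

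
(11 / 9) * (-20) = -220 / 9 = -24.44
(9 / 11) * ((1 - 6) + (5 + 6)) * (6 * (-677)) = -219348 / 11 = -19940.73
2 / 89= 0.02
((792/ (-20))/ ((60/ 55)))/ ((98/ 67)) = -24321/ 980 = -24.82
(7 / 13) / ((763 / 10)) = 10 / 1417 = 0.01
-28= -28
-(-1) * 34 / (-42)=-17 / 21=-0.81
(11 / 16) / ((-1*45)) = -11 / 720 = -0.02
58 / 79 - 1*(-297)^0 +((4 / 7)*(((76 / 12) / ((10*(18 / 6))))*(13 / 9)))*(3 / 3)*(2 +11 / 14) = 114754 / 522585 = 0.22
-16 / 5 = -3.20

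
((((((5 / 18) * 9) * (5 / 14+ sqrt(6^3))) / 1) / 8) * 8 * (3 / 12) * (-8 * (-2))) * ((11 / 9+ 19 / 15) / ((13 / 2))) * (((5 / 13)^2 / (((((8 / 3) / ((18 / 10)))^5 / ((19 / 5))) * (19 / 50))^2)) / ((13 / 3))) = 3.86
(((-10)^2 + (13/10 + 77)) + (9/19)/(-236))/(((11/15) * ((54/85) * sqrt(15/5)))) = 339782485 * sqrt(3)/2663496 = 220.96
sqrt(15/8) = sqrt(30)/4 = 1.37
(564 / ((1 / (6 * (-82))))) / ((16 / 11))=-190773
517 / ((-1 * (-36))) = 14.36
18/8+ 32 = 137/4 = 34.25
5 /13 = 0.38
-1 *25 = -25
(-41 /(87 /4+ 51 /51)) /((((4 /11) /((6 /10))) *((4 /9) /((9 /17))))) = -109593 /30940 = -3.54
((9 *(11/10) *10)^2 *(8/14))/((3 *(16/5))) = 16335/28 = 583.39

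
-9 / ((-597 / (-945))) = -2835 / 199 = -14.25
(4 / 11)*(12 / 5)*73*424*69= 102513024 / 55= 1863873.16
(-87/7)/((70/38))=-1653/245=-6.75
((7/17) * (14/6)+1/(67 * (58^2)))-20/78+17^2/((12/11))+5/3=9985350643/37358061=267.29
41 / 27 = 1.52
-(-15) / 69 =5 / 23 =0.22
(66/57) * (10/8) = 55/38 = 1.45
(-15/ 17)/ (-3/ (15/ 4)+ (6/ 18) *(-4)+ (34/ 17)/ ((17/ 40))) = -225/ 656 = -0.34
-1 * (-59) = 59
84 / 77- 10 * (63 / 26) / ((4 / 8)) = -6774 / 143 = -47.37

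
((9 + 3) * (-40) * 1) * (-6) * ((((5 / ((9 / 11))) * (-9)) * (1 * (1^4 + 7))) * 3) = -3801600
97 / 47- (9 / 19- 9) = 9457 / 893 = 10.59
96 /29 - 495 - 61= -16028 /29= -552.69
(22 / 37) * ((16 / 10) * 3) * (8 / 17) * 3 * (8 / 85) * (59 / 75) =0.30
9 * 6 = 54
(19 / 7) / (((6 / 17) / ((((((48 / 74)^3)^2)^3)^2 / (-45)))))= -0.00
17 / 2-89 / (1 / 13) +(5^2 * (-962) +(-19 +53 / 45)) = -2269469 / 90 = -25216.32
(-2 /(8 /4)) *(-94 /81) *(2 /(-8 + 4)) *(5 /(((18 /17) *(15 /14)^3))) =-1096228 /492075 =-2.23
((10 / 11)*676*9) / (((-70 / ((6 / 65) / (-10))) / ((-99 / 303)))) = -4212 / 17675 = -0.24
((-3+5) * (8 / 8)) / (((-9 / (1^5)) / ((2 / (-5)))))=4 / 45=0.09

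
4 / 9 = 0.44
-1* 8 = -8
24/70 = 12/35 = 0.34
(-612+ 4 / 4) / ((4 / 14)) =-2138.50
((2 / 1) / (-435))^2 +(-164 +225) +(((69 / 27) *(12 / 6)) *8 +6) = 6805093 / 63075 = 107.89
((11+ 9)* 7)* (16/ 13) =2240/ 13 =172.31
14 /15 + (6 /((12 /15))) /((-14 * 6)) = 709 /840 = 0.84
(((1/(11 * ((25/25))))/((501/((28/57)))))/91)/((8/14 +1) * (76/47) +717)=1316/966718617579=0.00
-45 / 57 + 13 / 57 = -32 / 57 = -0.56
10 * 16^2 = 2560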